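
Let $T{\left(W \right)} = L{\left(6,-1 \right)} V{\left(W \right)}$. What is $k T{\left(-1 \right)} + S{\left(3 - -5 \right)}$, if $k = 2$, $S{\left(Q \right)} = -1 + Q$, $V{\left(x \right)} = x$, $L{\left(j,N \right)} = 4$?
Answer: $-1$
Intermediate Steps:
$T{\left(W \right)} = 4 W$
$k T{\left(-1 \right)} + S{\left(3 - -5 \right)} = 2 \cdot 4 \left(-1\right) + \left(-1 + \left(3 - -5\right)\right) = 2 \left(-4\right) + \left(-1 + \left(3 + 5\right)\right) = -8 + \left(-1 + 8\right) = -8 + 7 = -1$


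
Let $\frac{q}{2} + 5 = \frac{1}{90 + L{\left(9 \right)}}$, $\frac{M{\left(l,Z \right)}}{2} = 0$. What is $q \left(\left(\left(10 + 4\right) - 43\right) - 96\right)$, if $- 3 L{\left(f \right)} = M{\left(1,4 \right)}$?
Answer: $\frac{11225}{9} \approx 1247.2$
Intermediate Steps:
$M{\left(l,Z \right)} = 0$ ($M{\left(l,Z \right)} = 2 \cdot 0 = 0$)
$L{\left(f \right)} = 0$ ($L{\left(f \right)} = \left(- \frac{1}{3}\right) 0 = 0$)
$q = - \frac{449}{45}$ ($q = -10 + \frac{2}{90 + 0} = -10 + \frac{2}{90} = -10 + 2 \cdot \frac{1}{90} = -10 + \frac{1}{45} = - \frac{449}{45} \approx -9.9778$)
$q \left(\left(\left(10 + 4\right) - 43\right) - 96\right) = - \frac{449 \left(\left(\left(10 + 4\right) - 43\right) - 96\right)}{45} = - \frac{449 \left(\left(14 - 43\right) - 96\right)}{45} = - \frac{449 \left(-29 - 96\right)}{45} = \left(- \frac{449}{45}\right) \left(-125\right) = \frac{11225}{9}$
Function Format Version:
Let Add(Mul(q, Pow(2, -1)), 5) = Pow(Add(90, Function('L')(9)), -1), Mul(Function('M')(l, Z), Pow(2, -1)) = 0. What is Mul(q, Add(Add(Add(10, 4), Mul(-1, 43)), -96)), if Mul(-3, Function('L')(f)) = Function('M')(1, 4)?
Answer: Rational(11225, 9) ≈ 1247.2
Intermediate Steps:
Function('M')(l, Z) = 0 (Function('M')(l, Z) = Mul(2, 0) = 0)
Function('L')(f) = 0 (Function('L')(f) = Mul(Rational(-1, 3), 0) = 0)
q = Rational(-449, 45) (q = Add(-10, Mul(2, Pow(Add(90, 0), -1))) = Add(-10, Mul(2, Pow(90, -1))) = Add(-10, Mul(2, Rational(1, 90))) = Add(-10, Rational(1, 45)) = Rational(-449, 45) ≈ -9.9778)
Mul(q, Add(Add(Add(10, 4), Mul(-1, 43)), -96)) = Mul(Rational(-449, 45), Add(Add(Add(10, 4), Mul(-1, 43)), -96)) = Mul(Rational(-449, 45), Add(Add(14, -43), -96)) = Mul(Rational(-449, 45), Add(-29, -96)) = Mul(Rational(-449, 45), -125) = Rational(11225, 9)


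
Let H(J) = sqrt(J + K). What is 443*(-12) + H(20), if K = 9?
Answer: -5316 + sqrt(29) ≈ -5310.6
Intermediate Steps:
H(J) = sqrt(9 + J) (H(J) = sqrt(J + 9) = sqrt(9 + J))
443*(-12) + H(20) = 443*(-12) + sqrt(9 + 20) = -5316 + sqrt(29)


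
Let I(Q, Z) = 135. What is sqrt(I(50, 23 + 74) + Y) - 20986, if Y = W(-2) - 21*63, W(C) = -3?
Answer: -20986 + I*sqrt(1191) ≈ -20986.0 + 34.511*I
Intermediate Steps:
Y = -1326 (Y = -3 - 21*63 = -3 - 1323 = -1326)
sqrt(I(50, 23 + 74) + Y) - 20986 = sqrt(135 - 1326) - 20986 = sqrt(-1191) - 20986 = I*sqrt(1191) - 20986 = -20986 + I*sqrt(1191)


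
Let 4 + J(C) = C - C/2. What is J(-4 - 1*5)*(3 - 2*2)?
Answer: 17/2 ≈ 8.5000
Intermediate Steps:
J(C) = -4 + C/2 (J(C) = -4 + (C - C/2) = -4 + C/2)
J(-4 - 1*5)*(3 - 2*2) = (-4 + (-4 - 1*5)/2)*(3 - 2*2) = (-4 + (-4 - 5)/2)*(3 - 4) = (-4 + (½)*(-9))*(-1) = (-4 - 9/2)*(-1) = -17/2*(-1) = 17/2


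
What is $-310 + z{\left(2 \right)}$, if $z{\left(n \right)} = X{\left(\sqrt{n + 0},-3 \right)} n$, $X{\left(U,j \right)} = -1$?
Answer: $-312$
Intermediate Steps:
$z{\left(n \right)} = - n$
$-310 + z{\left(2 \right)} = -310 - 2 = -312$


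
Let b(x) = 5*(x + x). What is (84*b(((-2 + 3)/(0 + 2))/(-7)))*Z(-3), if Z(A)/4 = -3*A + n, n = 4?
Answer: -3120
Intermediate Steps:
b(x) = 10*x (b(x) = 5*(2*x) = 10*x)
Z(A) = 16 - 12*A (Z(A) = 4*(-3*A + 4) = 4*(4 - 3*A) = 16 - 12*A)
(84*b(((-2 + 3)/(0 + 2))/(-7)))*Z(-3) = (84*(10*(((-2 + 3)/(0 + 2))/(-7))))*(16 - 12*(-3)) = (84*(10*((1/2)*(-⅐))))*(16 + 36) = (84*(10*((1*(½))*(-⅐))))*52 = (84*(10*((½)*(-⅐))))*52 = (84*(10*(-1/14)))*52 = (84*(-5/7))*52 = -60*52 = -3120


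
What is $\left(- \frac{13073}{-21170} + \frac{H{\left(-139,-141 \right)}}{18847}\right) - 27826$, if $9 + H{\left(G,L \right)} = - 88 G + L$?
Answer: $- \frac{11101821124969}{398990990} \approx -27825.0$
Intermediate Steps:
$H{\left(G,L \right)} = -9 + L - 88 G$ ($H{\left(G,L \right)} = -9 - \left(- L + 88 G\right) = -9 + L - 88 G$)
$\left(- \frac{13073}{-21170} + \frac{H{\left(-139,-141 \right)}}{18847}\right) - 27826 = \left(- \frac{13073}{-21170} + \frac{-9 - 141 - -12232}{18847}\right) - 27826 = \left(\left(-13073\right) \left(- \frac{1}{21170}\right) + \left(-9 - 141 + 12232\right) \frac{1}{18847}\right) - 27826 = \left(\frac{13073}{21170} + 12082 \cdot \frac{1}{18847}\right) - 27826 = \left(\frac{13073}{21170} + \frac{12082}{18847}\right) - 27826 = \frac{502162771}{398990990} - 27826 = - \frac{11101821124969}{398990990}$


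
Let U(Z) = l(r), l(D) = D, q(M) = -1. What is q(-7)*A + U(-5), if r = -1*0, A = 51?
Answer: -51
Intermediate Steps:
r = 0
U(Z) = 0
q(-7)*A + U(-5) = -1*51 + 0 = -51 + 0 = -51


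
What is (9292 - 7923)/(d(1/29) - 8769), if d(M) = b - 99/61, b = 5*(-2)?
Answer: -83509/535618 ≈ -0.15591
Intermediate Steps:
b = -10
d(M) = -709/61 (d(M) = -10 - 99/61 = -709/61)
(9292 - 7923)/(d(1/29) - 8769) = (9292 - 7923)/(-709/61 - 8769) = 1369/(-535618/61) = 1369*(-61/535618) = -83509/535618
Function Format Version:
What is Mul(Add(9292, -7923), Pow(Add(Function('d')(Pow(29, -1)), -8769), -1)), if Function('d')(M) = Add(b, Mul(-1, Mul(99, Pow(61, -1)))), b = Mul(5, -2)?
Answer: Rational(-83509, 535618) ≈ -0.15591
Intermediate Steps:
b = -10
Function('d')(M) = Rational(-709, 61) (Function('d')(M) = Add(-10, Mul(-1, Mul(99, Pow(61, -1)))) = Add(-10, Mul(-1, Mul(99, Rational(1, 61)))) = Add(-10, Mul(-1, Rational(99, 61))) = Add(-10, Rational(-99, 61)) = Rational(-709, 61))
Mul(Add(9292, -7923), Pow(Add(Function('d')(Pow(29, -1)), -8769), -1)) = Mul(Add(9292, -7923), Pow(Add(Rational(-709, 61), -8769), -1)) = Mul(1369, Pow(Rational(-535618, 61), -1)) = Mul(1369, Rational(-61, 535618)) = Rational(-83509, 535618)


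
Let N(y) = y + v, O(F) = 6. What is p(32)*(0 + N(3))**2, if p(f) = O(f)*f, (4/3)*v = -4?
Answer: 0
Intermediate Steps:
v = -3 (v = (3/4)*(-4) = -3)
p(f) = 6*f
N(y) = -3 + y (N(y) = y - 3 = -3 + y)
p(32)*(0 + N(3))**2 = (6*32)*(0 + (-3 + 3))**2 = 192*(0 + 0)**2 = 192*0**2 = 192*0 = 0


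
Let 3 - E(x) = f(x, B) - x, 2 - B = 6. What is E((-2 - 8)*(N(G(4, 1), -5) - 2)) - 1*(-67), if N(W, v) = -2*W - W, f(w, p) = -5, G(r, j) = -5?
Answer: -55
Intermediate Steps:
B = -4 (B = 2 - 1*6 = 2 - 6 = -4)
N(W, v) = -3*W
E(x) = 8 + x (E(x) = 3 - (-5 - x) = 3 + (5 + x) = 8 + x)
E((-2 - 8)*(N(G(4, 1), -5) - 2)) - 1*(-67) = (8 + (-2 - 8)*(-3*(-5) - 2)) - 1*(-67) = (8 - 10*(15 - 2)) + 67 = (8 - 10*13) + 67 = (8 - 130) + 67 = -122 + 67 = -55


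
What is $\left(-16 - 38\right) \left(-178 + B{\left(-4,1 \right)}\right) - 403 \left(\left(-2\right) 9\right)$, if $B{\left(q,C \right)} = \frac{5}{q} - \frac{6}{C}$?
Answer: $\frac{34515}{2} \approx 17258.0$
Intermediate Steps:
$B{\left(q,C \right)} = - \frac{6}{C} + \frac{5}{q}$
$\left(-16 - 38\right) \left(-178 + B{\left(-4,1 \right)}\right) - 403 \left(\left(-2\right) 9\right) = \left(-16 - 38\right) \left(-178 + \left(- \frac{6}{1} + \frac{5}{-4}\right)\right) - 403 \left(\left(-2\right) 9\right) = - 54 \left(-178 + \left(\left(-6\right) 1 + 5 \left(- \frac{1}{4}\right)\right)\right) - -7254 = - 54 \left(-178 - \frac{29}{4}\right) + 7254 = \left(-54\right) \left(- \frac{741}{4}\right) + 7254 = \frac{20007}{2} + 7254 = \frac{34515}{2}$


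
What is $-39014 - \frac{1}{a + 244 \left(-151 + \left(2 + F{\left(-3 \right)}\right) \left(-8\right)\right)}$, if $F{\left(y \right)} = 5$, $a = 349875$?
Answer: $- \frac{11679504139}{299367} \approx -39014.0$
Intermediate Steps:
$-39014 - \frac{1}{a + 244 \left(-151 + \left(2 + F{\left(-3 \right)}\right) \left(-8\right)\right)} = -39014 - \frac{1}{349875 + 244 \left(-151 + \left(2 + 5\right) \left(-8\right)\right)} = -39014 - \frac{1}{349875 + 244 \left(-151 + 7 \left(-8\right)\right)} = -39014 - \frac{1}{349875 + 244 \left(-151 - 56\right)} = -39014 - \frac{1}{349875 + 244 \left(-207\right)} = -39014 - \frac{1}{349875 - 50508} = -39014 - \frac{1}{299367} = - \frac{11679504139}{299367}$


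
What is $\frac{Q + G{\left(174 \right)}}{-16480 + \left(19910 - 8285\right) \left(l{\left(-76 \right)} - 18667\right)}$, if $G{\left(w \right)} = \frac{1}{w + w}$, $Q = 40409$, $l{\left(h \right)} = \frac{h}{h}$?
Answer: $- \frac{14062333}{75519038040} \approx -0.00018621$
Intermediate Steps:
$l{\left(h \right)} = 1$
$G{\left(w \right)} = \frac{1}{2 w}$
$\frac{Q + G{\left(174 \right)}}{-16480 + \left(19910 - 8285\right) \left(l{\left(-76 \right)} - 18667\right)} = \frac{40409 + \frac{1}{2 \cdot 174}}{-16480 + \left(19910 - 8285\right) \left(1 - 18667\right)} = \frac{40409 + \frac{1}{2} \cdot \frac{1}{174}}{-16480 + 11625 \left(-18666\right)} = \frac{40409 + \frac{1}{348}}{-16480 - 216992250} = \frac{14062333}{348 \left(-217008730\right)} = \frac{14062333}{348} \left(- \frac{1}{217008730}\right) = - \frac{14062333}{75519038040}$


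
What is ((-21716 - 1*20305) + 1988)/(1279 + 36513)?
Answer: -40033/37792 ≈ -1.0593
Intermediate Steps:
((-21716 - 1*20305) + 1988)/(1279 + 36513) = ((-21716 - 20305) + 1988)/37792 = (-42021 + 1988)*(1/37792) = -40033*1/37792 = -40033/37792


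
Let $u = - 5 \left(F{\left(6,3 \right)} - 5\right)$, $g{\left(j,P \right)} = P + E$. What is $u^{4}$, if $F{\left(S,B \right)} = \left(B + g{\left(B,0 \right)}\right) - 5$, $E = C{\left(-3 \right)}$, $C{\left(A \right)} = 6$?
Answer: $625$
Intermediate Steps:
$E = 6$
$g{\left(j,P \right)} = 6 + P$ ($g{\left(j,P \right)} = P + 6 = 6 + P$)
$F{\left(S,B \right)} = 1 + B$ ($F{\left(S,B \right)} = \left(B + \left(6 + 0\right)\right) - 5 = \left(B + 6\right) - 5 = \left(6 + B\right) - 5 = 1 + B$)
$u = 5$ ($u = - 5 \left(\left(1 + 3\right) - 5\right) = - 5 \left(4 - 5\right) = \left(-5\right) \left(-1\right) = 5$)
$u^{4} = 5^{4} = 625$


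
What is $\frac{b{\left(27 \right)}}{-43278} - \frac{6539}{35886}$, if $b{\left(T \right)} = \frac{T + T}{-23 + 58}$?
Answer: $- \frac{1651126219}{9059600130} \approx -0.18225$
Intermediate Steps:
$b{\left(T \right)} = \frac{2 T}{35}$
$\frac{b{\left(27 \right)}}{-43278} - \frac{6539}{35886} = \frac{\frac{2}{35} \cdot 27}{-43278} - \frac{6539}{35886} = \frac{54}{35} \left(- \frac{1}{43278}\right) - \frac{6539}{35886} = - \frac{9}{252455} - \frac{6539}{35886} = - \frac{1651126219}{9059600130}$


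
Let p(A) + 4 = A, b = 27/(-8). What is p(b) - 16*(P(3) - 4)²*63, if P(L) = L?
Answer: -8123/8 ≈ -1015.4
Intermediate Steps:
b = -27/8 (b = 27*(-⅛) = -27/8 ≈ -3.3750)
p(A) = -4 + A
p(b) - 16*(P(3) - 4)²*63 = (-4 - 27/8) - 16*(3 - 4)²*63 = -59/8 - 16*(-1)²*63 = -59/8 - 16*1*63 = -59/8 - 16*63 = -59/8 - 1008 = -8123/8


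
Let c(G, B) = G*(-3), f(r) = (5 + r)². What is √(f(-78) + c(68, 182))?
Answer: 5*√205 ≈ 71.589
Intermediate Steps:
c(G, B) = -3*G
√(f(-78) + c(68, 182)) = √((5 - 78)² - 3*68) = √((-73)² - 204) = √(5329 - 204) = √5125 = 5*√205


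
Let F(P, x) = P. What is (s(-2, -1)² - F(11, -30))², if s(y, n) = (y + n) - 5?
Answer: 2809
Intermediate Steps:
s(y, n) = -5 + n + y (s(y, n) = (n + y) - 5 = -5 + n + y)
(s(-2, -1)² - F(11, -30))² = ((-5 - 1 - 2)² - 1*11)² = ((-8)² - 11)² = (64 - 11)² = 53² = 2809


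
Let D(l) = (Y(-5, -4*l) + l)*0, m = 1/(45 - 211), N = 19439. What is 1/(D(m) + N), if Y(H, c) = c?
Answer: 1/19439 ≈ 5.1443e-5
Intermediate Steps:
m = -1/166 (m = 1/(-166) = -1/166 ≈ -0.0060241)
D(l) = 0 (D(l) = (-4*l + l)*0 = -3*l*0 = 0)
1/(D(m) + N) = 1/(0 + 19439) = 1/19439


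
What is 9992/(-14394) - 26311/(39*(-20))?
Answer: 20607043/623740 ≈ 33.038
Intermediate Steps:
9992/(-14394) - 26311/(39*(-20)) = 9992*(-1/14394) - 26311/(-780) = -4996/7197 - 26311*(-1/780) = -4996/7197 + 26311/780 = 20607043/623740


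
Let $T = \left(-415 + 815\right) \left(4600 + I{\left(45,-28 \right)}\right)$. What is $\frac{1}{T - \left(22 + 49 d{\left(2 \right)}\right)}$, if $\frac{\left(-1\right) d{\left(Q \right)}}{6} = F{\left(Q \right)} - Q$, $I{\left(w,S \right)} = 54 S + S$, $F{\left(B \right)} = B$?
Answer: $\frac{1}{1223978} \approx 8.1701 \cdot 10^{-7}$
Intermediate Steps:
$I{\left(w,S \right)} = 55 S$
$d{\left(Q \right)} = 0$ ($d{\left(Q \right)} = - 6 \left(Q - Q\right) = \left(-6\right) 0 = 0$)
$T = 1224000$ ($T = \left(-415 + 815\right) \left(4600 + 55 \left(-28\right)\right) = 400 \left(4600 - 1540\right) = 400 \cdot 3060 = 1224000$)
$\frac{1}{T - \left(22 + 49 d{\left(2 \right)}\right)} = \frac{1}{1224000 - 22} = \frac{1}{1223978}$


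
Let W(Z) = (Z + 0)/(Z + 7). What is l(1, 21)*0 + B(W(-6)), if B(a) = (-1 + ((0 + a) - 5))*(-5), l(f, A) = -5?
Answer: 60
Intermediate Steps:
W(Z) = Z/(7 + Z)
B(a) = 30 - 5*a (B(a) = (-1 + (a - 5))*(-5) = (-1 + (-5 + a))*(-5) = (-6 + a)*(-5) = 30 - 5*a)
l(1, 21)*0 + B(W(-6)) = -5*0 + (30 - (-30)/(7 - 6)) = 0 + (30 - (-30)/1) = 0 + (30 - (-30)) = 0 + (30 - 5*(-6)) = 0 + (30 + 30) = 0 + 60 = 60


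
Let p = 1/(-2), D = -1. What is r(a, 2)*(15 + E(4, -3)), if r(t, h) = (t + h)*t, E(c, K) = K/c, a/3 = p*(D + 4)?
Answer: 2565/16 ≈ 160.31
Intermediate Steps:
p = -½ ≈ -0.50000
a = -9/2 (a = 3*(-(-1 + 4)/2) = 3*(-½*3) = 3*(-3/2) = -9/2 ≈ -4.5000)
r(t, h) = t*(h + t) (r(t, h) = (h + t)*t = t*(h + t))
r(a, 2)*(15 + E(4, -3)) = (-9*(2 - 9/2)/2)*(15 - 3/4) = (-9/2*(-5/2))*(15 - 3*¼) = 45*(15 - ¾)/4 = (45/4)*(57/4) = 2565/16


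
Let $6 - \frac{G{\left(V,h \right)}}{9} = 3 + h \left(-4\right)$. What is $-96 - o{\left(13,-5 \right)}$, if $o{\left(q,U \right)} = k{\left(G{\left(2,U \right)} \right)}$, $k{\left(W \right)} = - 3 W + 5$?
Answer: $-560$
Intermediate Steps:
$G{\left(V,h \right)} = 27 + 36 h$ ($G{\left(V,h \right)} = 54 - 9 \left(3 + h \left(-4\right)\right) = 54 - 9 \left(3 - 4 h\right) = 54 + \left(-27 + 36 h\right) = 27 + 36 h$)
$k{\left(W \right)} = 5 - 3 W$
$o{\left(q,U \right)} = -76 - 108 U$ ($o{\left(q,U \right)} = 5 - 3 \left(27 + 36 U\right) = 5 - \left(81 + 108 U\right) = -76 - 108 U$)
$-96 - o{\left(13,-5 \right)} = -96 - \left(-76 - -540\right) = -96 - \left(-76 + 540\right) = -96 - 464 = -560$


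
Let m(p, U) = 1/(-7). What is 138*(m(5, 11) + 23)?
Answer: 22080/7 ≈ 3154.3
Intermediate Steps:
m(p, U) = -1/7
138*(m(5, 11) + 23) = 138*(-1/7 + 23) = 138*(160/7) = 22080/7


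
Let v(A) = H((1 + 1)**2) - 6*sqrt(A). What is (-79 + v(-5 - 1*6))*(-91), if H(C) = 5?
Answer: 6734 + 546*I*sqrt(11) ≈ 6734.0 + 1810.9*I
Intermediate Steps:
v(A) = 5 - 6*sqrt(A)
(-79 + v(-5 - 1*6))*(-91) = (-79 + (5 - 6*sqrt(-5 - 1*6)))*(-91) = (-79 + (5 - 6*sqrt(-5 - 6)))*(-91) = (-79 + (5 - 6*I*sqrt(11)))*(-91) = (-74 - 6*I*sqrt(11))*(-91) = 6734 + 546*I*sqrt(11)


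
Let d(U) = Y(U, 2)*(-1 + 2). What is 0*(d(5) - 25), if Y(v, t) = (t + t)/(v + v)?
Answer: 0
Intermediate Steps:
Y(v, t) = t/v (Y(v, t) = (2*t)/((2*v)) = (2*t)*(1/(2*v)) = t/v)
d(U) = 2/U (d(U) = (2/U)*(-1 + 2) = (2/U)*1 = 2/U)
0*(d(5) - 25) = 0*(2/5 - 25) = 0*(2*(⅕) - 25) = 0*(⅖ - 25) = 0*(-123/5) = 0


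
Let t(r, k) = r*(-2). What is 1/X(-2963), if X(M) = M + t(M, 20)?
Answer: 1/2963 ≈ 0.00033750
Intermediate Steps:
t(r, k) = -2*r
X(M) = -M (X(M) = M - 2*M = -M)
1/X(-2963) = 1/(-1*(-2963)) = 1/2963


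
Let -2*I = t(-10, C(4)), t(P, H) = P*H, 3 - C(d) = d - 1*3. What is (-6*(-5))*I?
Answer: 300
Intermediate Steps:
C(d) = 6 - d (C(d) = 3 - (d - 1*3) = 3 - (d - 3) = 3 - (-3 + d) = 3 + (3 - d) = 6 - d)
t(P, H) = H*P
I = 10 (I = -(6 - 1*4)*(-10)/2 = -(6 - 4)*(-10)/2 = -(-10) = -½*(-20) = 10)
(-6*(-5))*I = -6*(-5)*10 = 30*10 = 300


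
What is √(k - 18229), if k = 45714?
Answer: √27485 ≈ 165.79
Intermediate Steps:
√(k - 18229) = √(45714 - 18229) = √27485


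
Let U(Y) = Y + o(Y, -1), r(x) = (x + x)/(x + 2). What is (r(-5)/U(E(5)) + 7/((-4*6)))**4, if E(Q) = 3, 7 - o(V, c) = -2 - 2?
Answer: 81/9834496 ≈ 8.2363e-6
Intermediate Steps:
o(V, c) = 11 (o(V, c) = 7 - (-2 - 2) = 7 - 1*(-4) = 7 + 4 = 11)
r(x) = 2*x/(2 + x) (r(x) = (2*x)/(2 + x) = 2*x/(2 + x))
U(Y) = 11 + Y (U(Y) = Y + 11 = 11 + Y)
(r(-5)/U(E(5)) + 7/((-4*6)))**4 = ((2*(-5)/(2 - 5))/(11 + 3) + 7/((-4*6)))**4 = ((2*(-5)/(-3))/14 + 7/(-24))**4 = ((2*(-5)*(-1/3))*(1/14) + 7*(-1/24))**4 = ((10/3)*(1/14) - 7/24)**4 = (5/21 - 7/24)**4 = (-3/56)**4 = 81/9834496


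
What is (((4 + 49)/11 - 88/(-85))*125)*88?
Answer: 1094600/17 ≈ 64388.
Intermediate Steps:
(((4 + 49)/11 - 88/(-85))*125)*88 = ((53*(1/11) - 88*(-1/85))*125)*88 = ((53/11 + 88/85)*125)*88 = ((5473/935)*125)*88 = (136825/187)*88 = 1094600/17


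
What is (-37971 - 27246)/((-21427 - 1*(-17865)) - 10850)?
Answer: 21739/4804 ≈ 4.5252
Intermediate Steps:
(-37971 - 27246)/((-21427 - 1*(-17865)) - 10850) = -65217/((-21427 + 17865) - 10850) = -65217/(-3562 - 10850) = -65217/(-14412) = -65217*(-1/14412) = 21739/4804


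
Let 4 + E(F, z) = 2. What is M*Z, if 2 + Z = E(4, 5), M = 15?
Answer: -60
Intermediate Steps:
E(F, z) = -2 (E(F, z) = -4 + 2 = -2)
Z = -4 (Z = -2 - 2 = -4)
M*Z = 15*(-4) = -60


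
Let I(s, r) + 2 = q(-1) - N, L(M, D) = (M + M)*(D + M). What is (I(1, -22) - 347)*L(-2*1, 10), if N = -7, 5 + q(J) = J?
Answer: 11136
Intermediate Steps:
q(J) = -5 + J
L(M, D) = 2*M*(D + M) (L(M, D) = (2*M)*(D + M) = 2*M*(D + M))
I(s, r) = -1 (I(s, r) = -2 + ((-5 - 1) - 1*(-7)) = -2 + (-6 + 7) = -2 + 1 = -1)
(I(1, -22) - 347)*L(-2*1, 10) = (-1 - 347)*(2*(-2*1)*(10 - 2*1)) = -696*(-2)*(10 - 2) = -696*(-2)*8 = -348*(-32) = 11136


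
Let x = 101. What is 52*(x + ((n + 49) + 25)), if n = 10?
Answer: 9620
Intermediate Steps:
52*(x + ((n + 49) + 25)) = 52*(101 + ((10 + 49) + 25)) = 52*(101 + (59 + 25)) = 52*(101 + 84) = 52*185 = 9620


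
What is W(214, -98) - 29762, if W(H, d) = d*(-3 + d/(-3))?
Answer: -98008/3 ≈ -32669.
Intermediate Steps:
W(H, d) = d*(-3 - d/3) (W(H, d) = d*(-3 + d*(-⅓)) = d*(-3 - d/3))
W(214, -98) - 29762 = -⅓*(-98)*(9 - 98) - 29762 = -⅓*(-98)*(-89) - 29762 = -8722/3 - 29762 = -98008/3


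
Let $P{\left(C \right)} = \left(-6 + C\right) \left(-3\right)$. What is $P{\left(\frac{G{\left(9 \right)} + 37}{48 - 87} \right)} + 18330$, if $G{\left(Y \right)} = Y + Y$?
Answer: $\frac{238579}{13} \approx 18352.0$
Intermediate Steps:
$G{\left(Y \right)} = 2 Y$
$P{\left(C \right)} = 18 - 3 C$
$P{\left(\frac{G{\left(9 \right)} + 37}{48 - 87} \right)} + 18330 = \left(18 - 3 \frac{2 \cdot 9 + 37}{48 - 87}\right) + 18330 = \left(18 - 3 \frac{18 + 37}{-39}\right) + 18330 = \left(18 - 3 \cdot 55 \left(- \frac{1}{39}\right)\right) + 18330 = \left(18 - - \frac{55}{13}\right) + 18330 = \left(18 + \frac{55}{13}\right) + 18330 = \frac{289}{13} + 18330 = \frac{238579}{13}$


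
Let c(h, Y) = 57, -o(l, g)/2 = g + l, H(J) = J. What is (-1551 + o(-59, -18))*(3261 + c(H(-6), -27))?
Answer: -4635246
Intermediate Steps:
o(l, g) = -2*g - 2*l (o(l, g) = -2*(g + l) = -2*g - 2*l)
(-1551 + o(-59, -18))*(3261 + c(H(-6), -27)) = (-1551 + (-2*(-18) - 2*(-59)))*(3261 + 57) = (-1551 + (36 + 118))*3318 = (-1551 + 154)*3318 = -1397*3318 = -4635246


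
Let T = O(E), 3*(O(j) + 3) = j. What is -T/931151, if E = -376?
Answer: 385/2793453 ≈ 0.00013782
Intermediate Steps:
O(j) = -3 + j/3
T = -385/3 (T = -3 + (⅓)*(-376) = -3 - 376/3 = -385/3 ≈ -128.33)
-T/931151 = -(-385)/(3*931151) = -1*(-385/2793453) = 385/2793453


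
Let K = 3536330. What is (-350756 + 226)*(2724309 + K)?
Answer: -2194541788670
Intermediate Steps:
(-350756 + 226)*(2724309 + K) = (-350756 + 226)*(2724309 + 3536330) = -350530*6260639 = -2194541788670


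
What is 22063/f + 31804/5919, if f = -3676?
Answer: -13679393/21758244 ≈ -0.62870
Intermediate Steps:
22063/f + 31804/5919 = 22063/(-3676) + 31804/5919 = 22063*(-1/3676) + 31804*(1/5919) = -22063/3676 + 31804/5919 = -13679393/21758244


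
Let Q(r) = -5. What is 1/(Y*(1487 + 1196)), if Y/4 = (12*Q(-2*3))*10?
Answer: -1/6439200 ≈ -1.5530e-7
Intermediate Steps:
Y = -2400 (Y = 4*((12*(-5))*10) = 4*(-60*10) = 4*(-600) = -2400)
1/(Y*(1487 + 1196)) = 1/(-2400*(1487 + 1196)) = 1/(-2400*2683) = 1/(-6439200) = -1/6439200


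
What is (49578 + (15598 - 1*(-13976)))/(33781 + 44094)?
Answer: 79152/77875 ≈ 1.0164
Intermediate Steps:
(49578 + (15598 - 1*(-13976)))/(33781 + 44094) = (49578 + (15598 + 13976))/77875 = (49578 + 29574)*(1/77875) = 79152*(1/77875) = 79152/77875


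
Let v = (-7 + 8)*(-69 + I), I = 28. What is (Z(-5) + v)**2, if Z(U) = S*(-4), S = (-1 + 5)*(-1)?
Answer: 625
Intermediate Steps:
S = -4 (S = 4*(-1) = -4)
Z(U) = 16 (Z(U) = -4*(-4) = 16)
v = -41 (v = (-7 + 8)*(-69 + 28) = 1*(-41) = -41)
(Z(-5) + v)**2 = (16 - 41)**2 = (-25)**2 = 625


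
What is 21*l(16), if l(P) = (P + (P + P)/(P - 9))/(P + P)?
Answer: 27/2 ≈ 13.500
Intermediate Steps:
l(P) = (P + 2*P/(-9 + P))/(2*P) (l(P) = (P + (2*P)/(-9 + P))/((2*P)) = (P + 2*P/(-9 + P))*(1/(2*P)) = (P + 2*P/(-9 + P))/(2*P))
21*l(16) = 21*((-7 + 16)/(2*(-9 + 16))) = 21*((½)*9/7) = 21*((½)*(⅐)*9) = 21*(9/14) = 27/2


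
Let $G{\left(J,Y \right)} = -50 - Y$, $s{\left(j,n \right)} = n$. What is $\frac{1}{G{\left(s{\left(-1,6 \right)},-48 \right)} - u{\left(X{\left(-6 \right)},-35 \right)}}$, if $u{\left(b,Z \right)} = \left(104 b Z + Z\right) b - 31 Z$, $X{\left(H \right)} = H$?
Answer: $\frac{1}{129743} \approx 7.7075 \cdot 10^{-6}$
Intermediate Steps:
$u{\left(b,Z \right)} = - 31 Z + b \left(Z + 104 Z b\right)$ ($u{\left(b,Z \right)} = \left(104 Z b + Z\right) b - 31 Z = \left(Z + 104 Z b\right) b - 31 Z = b \left(Z + 104 Z b\right) - 31 Z = - 31 Z + b \left(Z + 104 Z b\right)$)
$\frac{1}{G{\left(s{\left(-1,6 \right)},-48 \right)} - u{\left(X{\left(-6 \right)},-35 \right)}} = \frac{1}{\left(-50 - -48\right) - - 35 \left(-31 - 6 + 104 \left(-6\right)^{2}\right)} = \frac{1}{\left(-50 + 48\right) - - 35 \left(-31 - 6 + 104 \cdot 36\right)} = \frac{1}{-2 - - 35 \left(-31 - 6 + 3744\right)} = \frac{1}{-2 - \left(-35\right) 3707} = \frac{1}{-2 - -129745} = \frac{1}{-2 + 129745} = \frac{1}{129743}$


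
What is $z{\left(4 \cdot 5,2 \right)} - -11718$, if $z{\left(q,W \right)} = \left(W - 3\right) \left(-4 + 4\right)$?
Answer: $11718$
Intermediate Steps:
$z{\left(q,W \right)} = 0$ ($z{\left(q,W \right)} = \left(-3 + W\right) 0 = 0$)
$z{\left(4 \cdot 5,2 \right)} - -11718 = 0 - -11718 = 0 + 11718 = 11718$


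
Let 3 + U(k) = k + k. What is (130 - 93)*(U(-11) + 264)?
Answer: 8843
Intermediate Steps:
U(k) = -3 + 2*k (U(k) = -3 + (k + k) = -3 + 2*k)
(130 - 93)*(U(-11) + 264) = (130 - 93)*((-3 + 2*(-11)) + 264) = 37*((-3 - 22) + 264) = 37*(-25 + 264) = 37*239 = 8843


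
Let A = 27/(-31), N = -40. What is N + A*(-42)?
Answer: -106/31 ≈ -3.4194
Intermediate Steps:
A = -27/31 (A = 27*(-1/31) = -27/31 ≈ -0.87097)
N + A*(-42) = -40 - 27/31*(-42) = -40 + 1134/31 = -106/31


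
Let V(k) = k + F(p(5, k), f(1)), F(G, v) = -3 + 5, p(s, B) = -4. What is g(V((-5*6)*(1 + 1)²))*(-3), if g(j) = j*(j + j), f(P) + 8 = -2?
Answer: -83544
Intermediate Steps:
f(P) = -10 (f(P) = -8 - 2 = -10)
F(G, v) = 2
V(k) = 2 + k (V(k) = k + 2 = 2 + k)
g(j) = 2*j² (g(j) = j*(2*j) = 2*j²)
g(V((-5*6)*(1 + 1)²))*(-3) = (2*(2 + (-5*6)*(1 + 1)²)²)*(-3) = (2*(2 - 30*2²)²)*(-3) = (2*(2 - 30*4)²)*(-3) = (2*(2 - 120)²)*(-3) = (2*(-118)²)*(-3) = (2*13924)*(-3) = 27848*(-3) = -83544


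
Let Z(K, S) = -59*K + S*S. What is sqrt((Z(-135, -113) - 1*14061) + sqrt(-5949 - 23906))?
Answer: sqrt(6673 + I*sqrt(29855)) ≈ 81.695 + 1.058*I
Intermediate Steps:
Z(K, S) = S**2 - 59*K (Z(K, S) = -59*K + S**2 = S**2 - 59*K)
sqrt((Z(-135, -113) - 1*14061) + sqrt(-5949 - 23906)) = sqrt((((-113)**2 - 59*(-135)) - 1*14061) + sqrt(-5949 - 23906)) = sqrt(((12769 + 7965) - 14061) + sqrt(-29855)) = sqrt((20734 - 14061) + I*sqrt(29855)) = sqrt(6673 + I*sqrt(29855))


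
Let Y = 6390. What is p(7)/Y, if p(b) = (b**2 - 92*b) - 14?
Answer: -203/2130 ≈ -0.095305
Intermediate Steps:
p(b) = -14 + b**2 - 92*b
p(7)/Y = (-14 + 7**2 - 92*7)/6390 = (-14 + 49 - 644)*(1/6390) = -609*1/6390 = -203/2130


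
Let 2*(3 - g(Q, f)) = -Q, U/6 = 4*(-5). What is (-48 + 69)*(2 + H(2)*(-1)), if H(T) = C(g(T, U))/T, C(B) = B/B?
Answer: 63/2 ≈ 31.500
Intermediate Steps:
U = -120 (U = 6*(4*(-5)) = 6*(-20) = -120)
g(Q, f) = 3 + Q/2 (g(Q, f) = 3 - (-1)*Q/2 = 3 + Q/2)
C(B) = 1
H(T) = 1/T
(-48 + 69)*(2 + H(2)*(-1)) = (-48 + 69)*(2 - 1/2) = 21*(2 + (½)*(-1)) = 21*(2 - ½) = 21*(3/2) = 63/2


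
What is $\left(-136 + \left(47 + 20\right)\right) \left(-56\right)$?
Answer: $3864$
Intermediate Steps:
$\left(-136 + \left(47 + 20\right)\right) \left(-56\right) = \left(-136 + 67\right) \left(-56\right) = \left(-69\right) \left(-56\right) = 3864$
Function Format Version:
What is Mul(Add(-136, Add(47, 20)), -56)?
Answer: 3864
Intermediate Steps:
Mul(Add(-136, Add(47, 20)), -56) = Mul(Add(-136, 67), -56) = Mul(-69, -56) = 3864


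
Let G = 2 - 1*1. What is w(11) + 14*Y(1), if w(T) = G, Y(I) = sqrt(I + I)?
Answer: 1 + 14*sqrt(2) ≈ 20.799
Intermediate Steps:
Y(I) = sqrt(2)*sqrt(I) (Y(I) = sqrt(2*I) = sqrt(2)*sqrt(I))
G = 1 (G = 2 - 1 = 1)
w(T) = 1
w(11) + 14*Y(1) = 1 + 14*(sqrt(2)*sqrt(1)) = 1 + 14*(sqrt(2)*1) = 1 + 14*sqrt(2)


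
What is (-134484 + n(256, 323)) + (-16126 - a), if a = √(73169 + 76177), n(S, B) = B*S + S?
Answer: -67666 - 3*√16594 ≈ -68053.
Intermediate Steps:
n(S, B) = S + B*S
a = 3*√16594 (a = √149346 = 3*√16594 ≈ 386.45)
(-134484 + n(256, 323)) + (-16126 - a) = (-134484 + 256*(1 + 323)) + (-16126 - 3*√16594) = (-134484 + 256*324) + (-16126 - 3*√16594) = (-134484 + 82944) + (-16126 - 3*√16594) = -51540 + (-16126 - 3*√16594) = -67666 - 3*√16594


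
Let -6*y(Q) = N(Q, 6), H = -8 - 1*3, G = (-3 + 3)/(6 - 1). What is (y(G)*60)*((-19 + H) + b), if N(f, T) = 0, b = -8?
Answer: 0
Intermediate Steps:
G = 0 (G = 0/5 = 0*(⅕) = 0)
H = -11 (H = -8 - 3 = -11)
y(Q) = 0 (y(Q) = -⅙*0 = 0)
(y(G)*60)*((-19 + H) + b) = (0*60)*((-19 - 11) - 8) = 0*(-30 - 8) = 0*(-38) = 0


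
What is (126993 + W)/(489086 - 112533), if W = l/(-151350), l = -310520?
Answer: 1922070107/5699129655 ≈ 0.33726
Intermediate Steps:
W = 31052/15135 (W = -310520/(-151350) = -310520*(-1/151350) = 31052/15135 ≈ 2.0517)
(126993 + W)/(489086 - 112533) = (126993 + 31052/15135)/(489086 - 112533) = (1922070107/15135)/376553 = (1922070107/15135)*(1/376553) = 1922070107/5699129655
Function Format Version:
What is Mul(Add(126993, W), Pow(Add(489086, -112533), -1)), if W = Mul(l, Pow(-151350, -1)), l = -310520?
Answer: Rational(1922070107, 5699129655) ≈ 0.33726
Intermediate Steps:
W = Rational(31052, 15135) (W = Mul(-310520, Pow(-151350, -1)) = Mul(-310520, Rational(-1, 151350)) = Rational(31052, 15135) ≈ 2.0517)
Mul(Add(126993, W), Pow(Add(489086, -112533), -1)) = Mul(Add(126993, Rational(31052, 15135)), Pow(Add(489086, -112533), -1)) = Mul(Rational(1922070107, 15135), Pow(376553, -1)) = Mul(Rational(1922070107, 15135), Rational(1, 376553)) = Rational(1922070107, 5699129655)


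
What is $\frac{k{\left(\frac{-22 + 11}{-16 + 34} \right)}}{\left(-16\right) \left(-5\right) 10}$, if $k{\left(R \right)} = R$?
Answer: $- \frac{11}{14400} \approx -0.00076389$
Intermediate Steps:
$\frac{k{\left(\frac{-22 + 11}{-16 + 34} \right)}}{\left(-16\right) \left(-5\right) 10} = \frac{\left(-22 + 11\right) \frac{1}{-16 + 34}}{\left(-16\right) \left(-5\right) 10} = \frac{\left(-11\right) \frac{1}{18}}{80 \cdot 10} = \frac{\left(-11\right) \frac{1}{18}}{800} = \left(- \frac{11}{18}\right) \frac{1}{800} = - \frac{11}{14400}$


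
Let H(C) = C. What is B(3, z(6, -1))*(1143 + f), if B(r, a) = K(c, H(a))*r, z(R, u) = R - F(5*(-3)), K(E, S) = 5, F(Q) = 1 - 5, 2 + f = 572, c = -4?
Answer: 25695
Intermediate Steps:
f = 570 (f = -2 + 572 = 570)
F(Q) = -4
z(R, u) = 4 + R (z(R, u) = R - 1*(-4) = R + 4 = 4 + R)
B(r, a) = 5*r
B(3, z(6, -1))*(1143 + f) = (5*3)*(1143 + 570) = 15*1713 = 25695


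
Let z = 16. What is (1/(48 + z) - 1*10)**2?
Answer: 408321/4096 ≈ 99.688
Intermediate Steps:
(1/(48 + z) - 1*10)**2 = (1/(48 + 16) - 1*10)**2 = (1/64 - 10)**2 = (-639/64)**2 = 408321/4096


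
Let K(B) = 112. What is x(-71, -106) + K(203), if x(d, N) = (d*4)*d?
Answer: 20276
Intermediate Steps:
x(d, N) = 4*d² (x(d, N) = (4*d)*d = 4*d²)
x(-71, -106) + K(203) = 4*(-71)² + 112 = 4*5041 + 112 = 20164 + 112 = 20276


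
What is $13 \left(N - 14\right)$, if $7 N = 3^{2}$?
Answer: $- \frac{1157}{7} \approx -165.29$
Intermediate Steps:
$N = \frac{9}{7}$ ($N = \frac{3^{2}}{7} = \frac{1}{7} \cdot 9 = \frac{9}{7} \approx 1.2857$)
$13 \left(N - 14\right) = 13 \left(\frac{9}{7} - 14\right) = 13 \left(- \frac{89}{7}\right) = - \frac{1157}{7}$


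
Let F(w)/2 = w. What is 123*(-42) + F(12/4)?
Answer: -5160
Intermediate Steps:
F(w) = 2*w
123*(-42) + F(12/4) = 123*(-42) + 2*(12/4) = -5166 + 2*(12*(¼)) = -5166 + 2*3 = -5166 + 6 = -5160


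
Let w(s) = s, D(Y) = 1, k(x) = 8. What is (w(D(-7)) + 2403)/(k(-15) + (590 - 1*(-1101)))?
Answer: 2404/1699 ≈ 1.4149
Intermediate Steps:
(w(D(-7)) + 2403)/(k(-15) + (590 - 1*(-1101))) = (1 + 2403)/(8 + (590 - 1*(-1101))) = 2404/(8 + (590 + 1101)) = 2404/(8 + 1691) = 2404/1699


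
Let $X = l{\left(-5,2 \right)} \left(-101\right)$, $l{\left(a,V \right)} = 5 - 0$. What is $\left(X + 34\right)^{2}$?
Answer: $221841$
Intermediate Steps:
$l{\left(a,V \right)} = 5$ ($l{\left(a,V \right)} = 5 + 0 = 5$)
$X = -505$ ($X = 5 \left(-101\right) = -505$)
$\left(X + 34\right)^{2} = \left(-505 + 34\right)^{2} = \left(-471\right)^{2} = 221841$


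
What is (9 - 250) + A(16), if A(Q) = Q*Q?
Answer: 15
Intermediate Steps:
A(Q) = Q**2
(9 - 250) + A(16) = (9 - 250) + 16**2 = -241 + 256 = 15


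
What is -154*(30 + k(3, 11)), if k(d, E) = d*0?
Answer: -4620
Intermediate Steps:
k(d, E) = 0
-154*(30 + k(3, 11)) = -154*(30 + 0) = -154*30 = -4620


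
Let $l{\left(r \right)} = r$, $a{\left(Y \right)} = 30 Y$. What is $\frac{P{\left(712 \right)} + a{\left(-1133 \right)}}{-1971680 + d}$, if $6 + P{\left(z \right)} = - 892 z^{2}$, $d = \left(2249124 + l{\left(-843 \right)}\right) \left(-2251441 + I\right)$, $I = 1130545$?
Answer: $\frac{113057011}{630022787864} \approx 0.00017945$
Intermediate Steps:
$d = -2520089179776$ ($d = \left(2249124 - 843\right) \left(-2251441 + 1130545\right) = 2248281 \left(-1120896\right) = -2520089179776$)
$P{\left(z \right)} = -6 - 892 z^{2}$
$\frac{P{\left(712 \right)} + a{\left(-1133 \right)}}{-1971680 + d} = \frac{\left(-6 - 892 \cdot 712^{2}\right) + 30 \left(-1133\right)}{-1971680 - 2520089179776} = \frac{\left(-6 - 452194048\right) - 33990}{-2520091151456} = \left(\left(-6 - 452194048\right) - 33990\right) \left(- \frac{1}{2520091151456}\right) = \left(-452194054 - 33990\right) \left(- \frac{1}{2520091151456}\right) = \left(-452228044\right) \left(- \frac{1}{2520091151456}\right) = \frac{113057011}{630022787864}$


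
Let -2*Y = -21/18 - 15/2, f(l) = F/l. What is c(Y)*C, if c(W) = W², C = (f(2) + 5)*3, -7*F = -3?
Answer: 12337/42 ≈ 293.74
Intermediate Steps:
F = 3/7 (F = -⅐*(-3) = 3/7 ≈ 0.42857)
f(l) = 3/(7*l)
C = 219/14 (C = ((3/7)/2 + 5)*3 = ((3/7)*(½) + 5)*3 = (3/14 + 5)*3 = (73/14)*3 = 219/14 ≈ 15.643)
Y = 13/3 (Y = -(-21/18 - 15/2)/2 = -(-21*1/18 - 15*½)/2 = -(-7/6 - 15/2)/2 = -½*(-26/3) = 13/3 ≈ 4.3333)
c(Y)*C = (13/3)²*(219/14) = (169/9)*(219/14) = 12337/42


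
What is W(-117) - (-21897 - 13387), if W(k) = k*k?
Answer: 48973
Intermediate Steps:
W(k) = k²
W(-117) - (-21897 - 13387) = (-117)² - (-21897 - 13387) = 13689 - 1*(-35284) = 13689 + 35284 = 48973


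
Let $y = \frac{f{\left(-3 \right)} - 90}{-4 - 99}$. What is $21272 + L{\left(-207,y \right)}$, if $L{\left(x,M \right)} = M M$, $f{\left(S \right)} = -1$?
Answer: $\frac{225682929}{10609} \approx 21273.0$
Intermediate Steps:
$y = \frac{91}{103}$ ($y = \frac{-1 - 90}{-4 - 99} = - \frac{91}{-103} = \left(-91\right) \left(- \frac{1}{103}\right) = \frac{91}{103} \approx 0.8835$)
$L{\left(x,M \right)} = M^{2}$
$21272 + L{\left(-207,y \right)} = 21272 + \left(\frac{91}{103}\right)^{2} = 21272 + \frac{8281}{10609} = \frac{225682929}{10609}$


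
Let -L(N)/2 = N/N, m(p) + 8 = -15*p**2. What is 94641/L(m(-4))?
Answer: -94641/2 ≈ -47321.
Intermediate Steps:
m(p) = -8 - 15*p**2
L(N) = -2 (L(N) = -2*N/N = -2*1 = -2)
94641/L(m(-4)) = 94641/(-2) = 94641*(-1/2) = -94641/2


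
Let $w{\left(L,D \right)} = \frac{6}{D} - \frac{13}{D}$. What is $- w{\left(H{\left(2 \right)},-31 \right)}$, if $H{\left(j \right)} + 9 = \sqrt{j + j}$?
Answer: $- \frac{7}{31} \approx -0.22581$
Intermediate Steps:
$H{\left(j \right)} = -9 + \sqrt{2} \sqrt{j}$ ($H{\left(j \right)} = -9 + \sqrt{j + j} = -9 + \sqrt{2 j} = -9 + \sqrt{2} \sqrt{j}$)
$w{\left(L,D \right)} = - \frac{7}{D}$
$- w{\left(H{\left(2 \right)},-31 \right)} = - \frac{-7}{-31} = - \frac{\left(-7\right) \left(-1\right)}{31} = \left(-1\right) \frac{7}{31} = - \frac{7}{31}$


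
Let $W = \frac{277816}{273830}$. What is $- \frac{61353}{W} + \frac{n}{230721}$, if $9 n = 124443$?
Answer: $- \frac{646029387810493}{10682997556} \approx -60473.0$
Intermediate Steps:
$n = 13827$ ($n = \frac{1}{9} \cdot 124443 = 13827$)
$W = \frac{138908}{136915}$ ($W = 277816 \cdot \frac{1}{273830} = \frac{138908}{136915} \approx 1.0146$)
$- \frac{61353}{W} + \frac{n}{230721} = - \frac{61353}{\frac{138908}{136915}} + \frac{13827}{230721} = \left(-61353\right) \frac{136915}{138908} + 13827 \cdot \frac{1}{230721} = - \frac{8400145995}{138908} + \frac{4609}{76907} = - \frac{646029387810493}{10682997556}$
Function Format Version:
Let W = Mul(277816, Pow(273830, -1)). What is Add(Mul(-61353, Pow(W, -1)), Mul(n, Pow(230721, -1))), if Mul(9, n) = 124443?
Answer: Rational(-646029387810493, 10682997556) ≈ -60473.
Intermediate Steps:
n = 13827 (n = Mul(Rational(1, 9), 124443) = 13827)
W = Rational(138908, 136915) (W = Mul(277816, Rational(1, 273830)) = Rational(138908, 136915) ≈ 1.0146)
Add(Mul(-61353, Pow(W, -1)), Mul(n, Pow(230721, -1))) = Add(Mul(-61353, Pow(Rational(138908, 136915), -1)), Mul(13827, Pow(230721, -1))) = Add(Mul(-61353, Rational(136915, 138908)), Mul(13827, Rational(1, 230721))) = Add(Rational(-8400145995, 138908), Rational(4609, 76907)) = Rational(-646029387810493, 10682997556)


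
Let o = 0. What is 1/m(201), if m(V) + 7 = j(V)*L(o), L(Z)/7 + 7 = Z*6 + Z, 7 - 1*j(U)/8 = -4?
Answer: -1/4319 ≈ -0.00023154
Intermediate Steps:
j(U) = 88 (j(U) = 56 - 8*(-4) = 56 + 32 = 88)
L(Z) = -49 + 49*Z (L(Z) = -49 + 7*(Z*6 + Z) = -49 + 7*(6*Z + Z) = -49 + 7*(7*Z) = -49 + 49*Z)
m(V) = -4319 (m(V) = -7 + 88*(-49 + 49*0) = -7 + 88*(-49 + 0) = -7 + 88*(-49) = -7 - 4312 = -4319)
1/m(201) = 1/(-4319) = -1/4319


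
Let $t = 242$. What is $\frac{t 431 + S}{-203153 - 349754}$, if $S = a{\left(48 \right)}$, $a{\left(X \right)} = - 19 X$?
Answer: $- \frac{103390}{552907} \approx -0.18699$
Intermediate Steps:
$S = -912$ ($S = \left(-19\right) 48 = -912$)
$\frac{t 431 + S}{-203153 - 349754} = \frac{242 \cdot 431 - 912}{-203153 - 349754} = \frac{104302 - 912}{-552907} = 103390 \left(- \frac{1}{552907}\right) = - \frac{103390}{552907}$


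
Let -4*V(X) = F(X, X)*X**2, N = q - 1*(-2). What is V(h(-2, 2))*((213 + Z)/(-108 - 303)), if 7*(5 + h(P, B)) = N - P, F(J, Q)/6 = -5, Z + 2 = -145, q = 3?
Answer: -2640/137 ≈ -19.270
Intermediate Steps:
Z = -147 (Z = -2 - 145 = -147)
N = 5 (N = 3 - 1*(-2) = 3 + 2 = 5)
F(J, Q) = -30 (F(J, Q) = 6*(-5) = -30)
h(P, B) = -30/7 - P/7 (h(P, B) = -5 + (5 - P)/7 = -5 + (5/7 - P/7) = -30/7 - P/7)
V(X) = 15*X**2/2 (V(X) = -(-15)*X**2/2 = 15*X**2/2)
V(h(-2, 2))*((213 + Z)/(-108 - 303)) = (15*(-30/7 - 1/7*(-2))**2/2)*((213 - 147)/(-108 - 303)) = (15*(-30/7 + 2/7)**2/2)*(66/(-411)) = ((15/2)*(-4)**2)*(66*(-1/411)) = ((15/2)*16)*(-22/137) = 120*(-22/137) = -2640/137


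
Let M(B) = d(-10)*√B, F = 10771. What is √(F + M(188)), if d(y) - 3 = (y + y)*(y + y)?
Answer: √(10771 + 806*√47) ≈ 127.66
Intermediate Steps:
d(y) = 3 + 4*y² (d(y) = 3 + (y + y)*(y + y) = 3 + (2*y)*(2*y) = 3 + 4*y²)
M(B) = 403*√B (M(B) = (3 + 4*(-10)²)*√B = (3 + 4*100)*√B = (3 + 400)*√B = 403*√B)
√(F + M(188)) = √(10771 + 403*√188) = √(10771 + 403*(2*√47)) = √(10771 + 806*√47)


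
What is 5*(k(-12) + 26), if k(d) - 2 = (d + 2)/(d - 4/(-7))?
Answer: 1155/8 ≈ 144.38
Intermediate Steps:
k(d) = 2 + (2 + d)/(4/7 + d) (k(d) = 2 + (d + 2)/(d - 4/(-7)) = 2 + (2 + d)/(d - 4*(-⅐)) = 2 + (2 + d)/(d + 4/7) = 2 + (2 + d)/(4/7 + d))
5*(k(-12) + 26) = 5*((22 + 21*(-12))/(4 + 7*(-12)) + 26) = 5*((22 - 252)/(4 - 84) + 26) = 5*(-230/(-80) + 26) = 5*(-1/80*(-230) + 26) = 5*(23/8 + 26) = 5*(231/8) = 1155/8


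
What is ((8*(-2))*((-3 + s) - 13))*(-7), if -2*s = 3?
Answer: -1960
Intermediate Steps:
s = -3/2 (s = -½*3 = -3/2 ≈ -1.5000)
((8*(-2))*((-3 + s) - 13))*(-7) = ((8*(-2))*((-3 - 3/2) - 13))*(-7) = -16*(-9/2 - 13)*(-7) = -16*(-35/2)*(-7) = 280*(-7) = -1960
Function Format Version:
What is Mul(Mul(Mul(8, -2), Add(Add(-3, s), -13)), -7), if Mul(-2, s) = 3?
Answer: -1960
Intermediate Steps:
s = Rational(-3, 2) (s = Mul(Rational(-1, 2), 3) = Rational(-3, 2) ≈ -1.5000)
Mul(Mul(Mul(8, -2), Add(Add(-3, s), -13)), -7) = Mul(Mul(Mul(8, -2), Add(Add(-3, Rational(-3, 2)), -13)), -7) = Mul(Mul(-16, Add(Rational(-9, 2), -13)), -7) = Mul(Mul(-16, Rational(-35, 2)), -7) = Mul(280, -7) = -1960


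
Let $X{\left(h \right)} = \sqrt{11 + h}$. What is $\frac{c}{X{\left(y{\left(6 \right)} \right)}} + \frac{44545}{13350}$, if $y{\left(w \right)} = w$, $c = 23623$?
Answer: $\frac{8909}{2670} + \frac{23623 \sqrt{17}}{17} \approx 5732.8$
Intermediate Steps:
$\frac{c}{X{\left(y{\left(6 \right)} \right)}} + \frac{44545}{13350} = \frac{23623}{\sqrt{11 + 6}} + \frac{44545}{13350} = \frac{23623}{\sqrt{17}} + 44545 \cdot \frac{1}{13350} = 23623 \frac{\sqrt{17}}{17} + \frac{8909}{2670} = \frac{23623 \sqrt{17}}{17} + \frac{8909}{2670} = \frac{8909}{2670} + \frac{23623 \sqrt{17}}{17}$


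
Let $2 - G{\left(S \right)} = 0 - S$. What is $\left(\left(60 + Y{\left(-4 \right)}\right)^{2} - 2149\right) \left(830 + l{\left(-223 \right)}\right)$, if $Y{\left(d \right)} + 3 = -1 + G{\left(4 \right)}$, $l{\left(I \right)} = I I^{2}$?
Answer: $-18795409215$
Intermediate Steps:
$G{\left(S \right)} = 2 + S$ ($G{\left(S \right)} = 2 - \left(0 - S\right) = 2 - - S = 2 + S$)
$l{\left(I \right)} = I^{3}$
$Y{\left(d \right)} = 2$ ($Y{\left(d \right)} = -3 + \left(-1 + \left(2 + 4\right)\right) = -3 + \left(-1 + 6\right) = -3 + 5 = 2$)
$\left(\left(60 + Y{\left(-4 \right)}\right)^{2} - 2149\right) \left(830 + l{\left(-223 \right)}\right) = \left(\left(60 + 2\right)^{2} - 2149\right) \left(830 + \left(-223\right)^{3}\right) = \left(62^{2} - 2149\right) \left(830 - 11089567\right) = \left(3844 - 2149\right) \left(-11088737\right) = 1695 \left(-11088737\right) = -18795409215$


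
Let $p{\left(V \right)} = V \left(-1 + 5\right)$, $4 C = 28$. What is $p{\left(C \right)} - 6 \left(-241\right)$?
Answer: $1474$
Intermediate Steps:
$C = 7$ ($C = \frac{1}{4} \cdot 28 = 7$)
$p{\left(V \right)} = 4 V$ ($p{\left(V \right)} = V 4 = 4 V$)
$p{\left(C \right)} - 6 \left(-241\right) = 4 \cdot 7 - 6 \left(-241\right) = 28 - -1446 = 28 + 1446 = 1474$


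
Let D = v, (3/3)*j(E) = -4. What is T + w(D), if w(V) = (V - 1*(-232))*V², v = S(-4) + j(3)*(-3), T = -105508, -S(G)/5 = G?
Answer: 164828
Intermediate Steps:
S(G) = -5*G
j(E) = -4
v = 32 (v = -5*(-4) - 4*(-3) = 20 + 12 = 32)
D = 32
w(V) = V²*(232 + V) (w(V) = (V + 232)*V² = (232 + V)*V² = V²*(232 + V))
T + w(D) = -105508 + 32²*(232 + 32) = -105508 + 1024*264 = -105508 + 270336 = 164828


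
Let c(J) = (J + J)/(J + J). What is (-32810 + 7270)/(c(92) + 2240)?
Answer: -25540/2241 ≈ -11.397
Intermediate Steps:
c(J) = 1 (c(J) = (2*J)/((2*J)) = (2*J)*(1/(2*J)) = 1)
(-32810 + 7270)/(c(92) + 2240) = (-32810 + 7270)/(1 + 2240) = -25540/2241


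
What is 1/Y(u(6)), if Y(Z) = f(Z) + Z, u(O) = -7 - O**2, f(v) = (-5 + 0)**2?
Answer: -1/18 ≈ -0.055556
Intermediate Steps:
f(v) = 25 (f(v) = (-5)**2 = 25)
Y(Z) = 25 + Z
1/Y(u(6)) = 1/(25 + (-7 - 1*6**2)) = 1/(25 + (-7 - 1*36)) = 1/(25 + (-7 - 36)) = 1/(25 - 43) = 1/(-18) = -1/18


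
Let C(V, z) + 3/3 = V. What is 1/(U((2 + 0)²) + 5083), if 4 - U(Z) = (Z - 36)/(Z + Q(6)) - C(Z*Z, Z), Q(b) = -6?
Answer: 1/5086 ≈ 0.00019662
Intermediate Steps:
C(V, z) = -1 + V
U(Z) = 3 + Z² - (-36 + Z)/(-6 + Z) (U(Z) = 4 - ((Z - 36)/(Z - 6) - (-1 + Z*Z)) = 4 - ((-36 + Z)/(-6 + Z) - (-1 + Z²)) = 4 - ((-36 + Z)/(-6 + Z) + (1 - Z²)) = 4 - (1 - Z² + (-36 + Z)/(-6 + Z)) = 4 + (-1 + Z² - (-36 + Z)/(-6 + Z)) = 3 + Z² - (-36 + Z)/(-6 + Z))
1/(U((2 + 0)²) + 5083) = 1/((18 + ((2 + 0)²)³ - 6*(2 + 0)⁴ + 2*(2 + 0)²)/(-6 + (2 + 0)²) + 5083) = 1/((18 + (2²)³ - 6*(2²)² + 2*2²)/(-6 + 2²) + 5083) = 1/((18 + 4³ - 6*4² + 2*4)/(-6 + 4) + 5083) = 1/((18 + 64 - 6*16 + 8)/(-2) + 5083) = 1/(-(18 + 64 - 96 + 8)/2 + 5083) = 1/(-½*(-6) + 5083) = 1/(3 + 5083) = 1/5086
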